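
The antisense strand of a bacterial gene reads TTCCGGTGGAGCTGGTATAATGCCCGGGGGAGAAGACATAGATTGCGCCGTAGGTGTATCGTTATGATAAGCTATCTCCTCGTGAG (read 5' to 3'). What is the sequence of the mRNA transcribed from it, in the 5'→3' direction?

The mRNA has the sequence of the coding strand (reverse complement of the template) with T→U. Reverse complement of TTCCGGTGGAGCTGGTATAATGCCCGGGGGAGAAGACATAGATTGCGCCGTAGGTGTATCGTTATGATAAGCTATCTCCTCGTGAG is CTCACGAGGAGATAGCTTATCATAACGATACACCTACGGCGCAATCTATGTCTTCTCCCCCGGGCATTATACCAGCTCCACCGGAA; then T→U.

5'-CUCACGAGGAGAUAGCUUAUCAUAACGAUACACCUACGGCGCAAUCUAUGUCUUCUCCCCCGGGCAUUAUACCAGCUCCACCGGAA-3'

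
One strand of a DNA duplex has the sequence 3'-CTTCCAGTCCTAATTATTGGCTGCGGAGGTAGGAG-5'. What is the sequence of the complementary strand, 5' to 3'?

5'-GAAGGTCAGGATTAATAACCGACGCCTCCATCCTC-3'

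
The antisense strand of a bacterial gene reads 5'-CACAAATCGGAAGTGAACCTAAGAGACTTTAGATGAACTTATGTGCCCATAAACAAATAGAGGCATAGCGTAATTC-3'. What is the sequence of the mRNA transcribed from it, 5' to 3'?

The mRNA has the sequence of the coding strand (reverse complement of the template) with T→U. Reverse complement of CACAAATCGGAAGTGAACCTAAGAGACTTTAGATGAACTTATGTGCCCATAAACAAATAGAGGCATAGCGTAATTC is GAATTACGCTATGCCTCTATTTGTTTATGGGCACATAAGTTCATCTAAAGTCTCTTAGGTTCACTTCCGATTTGTG; then T→U.

5′-GAAUUACGCUAUGCCUCUAUUUGUUUAUGGGCACAUAAGUUCAUCUAAAGUCUCUUAGGUUCACUUCCGAUUUGUG-3′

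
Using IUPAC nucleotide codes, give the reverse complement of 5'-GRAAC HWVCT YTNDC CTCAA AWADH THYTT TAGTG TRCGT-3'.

5'-ACGYACACTAAARDADHTWTTTGAGGHNARAGBWDGTTYC-3'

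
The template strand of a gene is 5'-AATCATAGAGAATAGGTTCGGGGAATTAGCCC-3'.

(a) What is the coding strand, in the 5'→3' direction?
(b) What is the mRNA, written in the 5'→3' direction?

(a) The coding strand is the reverse complement of the template: complement TTAGTATCTCTTATCCAAGCCCCTTAATCGGG, then reverse.
(b) mRNA has the coding-strand sequence with T→U.

(a) 5'-GGGCTAATTCCCCGAACCTATTCTCTATGATT-3'
(b) 5'-GGGCUAAUUCCCCGAACCUAUUCUCUAUGAUU-3'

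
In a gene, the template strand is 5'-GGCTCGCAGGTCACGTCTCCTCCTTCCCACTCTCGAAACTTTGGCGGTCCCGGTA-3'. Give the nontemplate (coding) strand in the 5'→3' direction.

5'-TACCGGGACCGCCAAAGTTTCGAGAGTGGGAAGGAGGAGACGTGACCTGCGAGCC-3'

The coding strand is complementary and antiparallel to the template: take the complement (A↔T, G↔C) and reverse.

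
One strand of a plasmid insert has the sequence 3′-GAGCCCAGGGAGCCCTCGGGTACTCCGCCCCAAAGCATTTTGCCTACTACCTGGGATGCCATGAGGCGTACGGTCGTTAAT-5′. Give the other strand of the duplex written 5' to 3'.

5'-CTCGGGTCCCTCGGGAGCCCATGAGGCGGGGTTTCGTAAAACGGATGATGGACCCTACGGTACTCCGCATGCCAGCAATTA-3'

The strand is given 3'→5', so its complement runs 5'→3' in the same left-to-right order: pair each base A↔T, G↔C.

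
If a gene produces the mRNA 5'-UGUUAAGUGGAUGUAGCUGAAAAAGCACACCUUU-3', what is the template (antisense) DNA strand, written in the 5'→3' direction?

Replace U with T to get the coding DNA strand: TGTTAAGTGGATGTAGCTGAAAAAGCACACCTTT. The template strand is its reverse complement (complement ACAATTCACCTACATCGACTTTTTCGTGTGGAAA, then reverse).

5'-AAAGGTGTGCTTTTTCAGCTACATCCACTTAACA-3'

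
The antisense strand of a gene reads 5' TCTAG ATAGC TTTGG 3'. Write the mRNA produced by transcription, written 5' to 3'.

RNA polymerase reads the template 3'→5' and synthesizes mRNA 5'→3' by base-pairing (A→U, T→A, G↔C). The complement of the template is AGATCTATCGAAACC; antiparallel, so 5'→3' the coding strand is CCAAAGCTATCTAGA. Replace T with U for the mRNA.

5'-CCAAAGCUAUCUAGA-3'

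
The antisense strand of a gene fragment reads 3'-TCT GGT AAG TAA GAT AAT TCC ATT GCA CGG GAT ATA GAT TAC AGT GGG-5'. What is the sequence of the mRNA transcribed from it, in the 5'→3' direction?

5'-AGACCAUUCAUUCUAUUAAGGUAACGUGCCCUAUAUCUAAUGUCACCC-3'

Reading the template 3'→5' as shown, RNA polymerase pairs each base (A→U, T→A, G↔C) to build mRNA 5'→3' directly.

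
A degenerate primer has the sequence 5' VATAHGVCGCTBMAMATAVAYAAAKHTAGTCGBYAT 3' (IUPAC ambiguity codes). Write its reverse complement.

5'-ATRVCGACTADMTTTRTBTATKTKVAGCGBCDTATB-3'

Standard pairs A↔T, G↔C; ambiguity codes pair Y↔R, M↔K, B↔V, H↔D. Complement (BTATDCBGCGAVKTKTATBTRTTTMDATCAGCVRTA), then reverse for 5'→3'.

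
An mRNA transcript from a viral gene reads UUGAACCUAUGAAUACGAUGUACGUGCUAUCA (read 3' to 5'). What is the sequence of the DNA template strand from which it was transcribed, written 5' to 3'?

5'-AACTTGGATACTTATGCTACATGCACGATAGT-3'

Written 5'→3' the mRNA is ACUAUCGUGCAUGUAGCAUAAGUAUCCAAGUU, so the coding DNA strand is ACTATCGTGCATGTAGCATAAGTATCCAAGTT. The template is its reverse complement.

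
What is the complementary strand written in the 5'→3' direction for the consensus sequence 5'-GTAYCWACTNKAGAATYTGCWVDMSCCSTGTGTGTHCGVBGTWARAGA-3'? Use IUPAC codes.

5'-TCTYTWACVBCGDACACACASGGSKHBWGCARATTCTMNAGTWGRTAC-3'

Standard pairs A↔T, G↔C; ambiguity codes pair R↔Y, M↔K, W↔W, S↔S, B↔V, D↔H, N↔N. Complement (CATRGWTGANMTCTTARACGWBHKSGGSACACACADGCBVCAWTYTCT), then reverse for 5'→3'.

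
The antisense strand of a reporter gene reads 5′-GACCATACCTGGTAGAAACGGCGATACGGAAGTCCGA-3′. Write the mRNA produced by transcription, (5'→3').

RNA polymerase reads the template 3'→5' and synthesizes mRNA 5'→3' by base-pairing (A→U, T→A, G↔C). The complement of the template is CTGGTATGGACCATCTTTGCCGCTATGCCTTCAGGCT; antiparallel, so 5'→3' the coding strand is TCGGACTTCCGTATCGCCGTTTCTACCAGGTATGGTC. Replace T with U for the mRNA.

5'-UCGGACUUCCGUAUCGCCGUUUCUACCAGGUAUGGUC-3'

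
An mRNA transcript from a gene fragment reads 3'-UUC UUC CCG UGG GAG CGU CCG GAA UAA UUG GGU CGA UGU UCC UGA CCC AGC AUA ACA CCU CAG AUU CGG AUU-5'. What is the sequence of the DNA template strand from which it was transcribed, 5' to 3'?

5'-AAGAAGGGCACCCTCGCAGGCCTTATTAACCCAGCTACAAGGACTGGGTCGTATTGTGGAGTCTAAGCCTAA-3'

Written 5'→3' the mRNA is UUAGGCUUAGACUCCACAAUACGACCCAGUCCUUGUAGCUGGGUUAAUAAGGCCUGCGAGGGUGCCCUUCUU, so the coding DNA strand is TTAGGCTTAGACTCCACAATACGACCCAGTCCTTGTAGCTGGGTTAATAAGGCCTGCGAGGGTGCCCTTCTT. The template is its reverse complement.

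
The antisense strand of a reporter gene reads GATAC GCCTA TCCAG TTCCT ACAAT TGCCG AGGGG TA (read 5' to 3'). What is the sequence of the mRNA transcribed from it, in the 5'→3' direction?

5'-UACCCCUCGGCAAUUGUAGGAACUGGAUAGGCGUAUC-3'

The mRNA has the sequence of the coding strand (reverse complement of the template) with T→U. Reverse complement of GATACGCCTATCCAGTTCCTACAATTGCCGAGGGGTA is TACCCCTCGGCAATTGTAGGAACTGGATAGGCGTATC; then T→U.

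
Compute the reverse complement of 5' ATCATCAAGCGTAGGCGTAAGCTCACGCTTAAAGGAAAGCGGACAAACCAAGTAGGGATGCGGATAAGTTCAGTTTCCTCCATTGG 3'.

5'-CCAATGGAGGAAACTGAACTTATCCGCATCCCTACTTGGTTTGTCCGCTTTCCTTTAAGCGTGAGCTTACGCCTACGCTTGATGAT-3'

Complement each base (A↔T, G↔C): TAGTAGTTCGCATCCGCATTCGAGTGCGAATTTCCTTTCGCCTGTTTGGTTCATCCCTACGCCTATTCAAGTCAAAGGAGGTAACC. Then reverse.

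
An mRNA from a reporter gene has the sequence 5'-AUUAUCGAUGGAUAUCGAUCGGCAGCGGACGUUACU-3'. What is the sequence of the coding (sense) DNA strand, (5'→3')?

5'-ATTATCGATGGATATCGATCGGCAGCGGACGTTACT-3'

The coding DNA strand has the same 5'→3' sequence as the mRNA with U replaced by T.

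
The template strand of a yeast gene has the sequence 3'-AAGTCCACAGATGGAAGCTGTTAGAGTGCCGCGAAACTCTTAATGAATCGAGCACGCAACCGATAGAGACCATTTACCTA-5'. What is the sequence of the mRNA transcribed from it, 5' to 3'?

5'-UUCAGGUGUCUACCUUCGACAAUCUCACGGCGCUUUGAGAAUUACUUAGCUCGUGCGUUGGCUAUCUCUGGUAAAUGGAU-3'

Reading the template 3'→5' as shown, RNA polymerase pairs each base (A→U, T→A, G↔C) to build mRNA 5'→3' directly.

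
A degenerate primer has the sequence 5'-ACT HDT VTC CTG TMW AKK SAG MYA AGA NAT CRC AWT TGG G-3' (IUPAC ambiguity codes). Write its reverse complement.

5'-CCCAAWTGYGATNTCTTRKCTSMMTWKACAGGABAHDAGT-3'

Standard pairs A↔T, G↔C; ambiguity codes pair R↔Y, M↔K, W↔W, S↔S, D↔H, V↔B, N↔N. Complement (TGADHABAGGACAKWTMMSTCKRTTCTNTAGYGTWAACCC), then reverse for 5'→3'.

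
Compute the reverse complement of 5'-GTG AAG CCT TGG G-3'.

Complement each base (A↔T, G↔C): CACTTCGGAACCC. Then reverse.

5'-CCCAAGGCTTCAC-3'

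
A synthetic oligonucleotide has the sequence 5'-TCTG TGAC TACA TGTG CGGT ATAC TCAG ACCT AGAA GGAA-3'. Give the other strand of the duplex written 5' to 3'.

Pairing A↔T and G↔C gives AGACACTGATGTACACGCCATATGAGTCTGGATCTTCCTT, running 3'→5'. Reverse for the 5'→3' convention.

5'-TTCCTTCTAGGTCTGAGTATACCGCACATGTAGTCACAGA-3'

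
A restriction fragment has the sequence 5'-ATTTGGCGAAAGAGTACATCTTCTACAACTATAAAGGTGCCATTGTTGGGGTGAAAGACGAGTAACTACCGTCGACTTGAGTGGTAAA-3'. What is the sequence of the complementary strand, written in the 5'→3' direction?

5'-TTTACCACTCAAGTCGACGGTAGTTACTCGTCTTTCACCCCAACAATGGCACCTTTATAGTTGTAGAAGATGTACTCTTTCGCCAAAT-3'

Pairing A↔T and G↔C gives TAAACCGCTTTCTCATGTAGAAGATGTTGATATTTCCACGGTAACAACCCCACTTTCTGCTCATTGATGGCAGCTGAACTCACCATTT, running 3'→5'. Reverse for the 5'→3' convention.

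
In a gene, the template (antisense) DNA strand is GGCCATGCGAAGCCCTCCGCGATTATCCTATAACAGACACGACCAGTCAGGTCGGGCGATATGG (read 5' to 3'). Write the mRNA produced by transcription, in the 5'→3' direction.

The mRNA has the sequence of the coding strand (reverse complement of the template) with T→U. Reverse complement of GGCCATGCGAAGCCCTCCGCGATTATCCTATAACAGACACGACCAGTCAGGTCGGGCGATATGG is CCATATCGCCCGACCTGACTGGTCGTGTCTGTTATAGGATAATCGCGGAGGGCTTCGCATGGCC; then T→U.

5'-CCAUAUCGCCCGACCUGACUGGUCGUGUCUGUUAUAGGAUAAUCGCGGAGGGCUUCGCAUGGCC-3'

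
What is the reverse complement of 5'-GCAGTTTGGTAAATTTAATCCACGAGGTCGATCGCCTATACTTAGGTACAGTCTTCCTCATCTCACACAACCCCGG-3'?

Reading the sequence 3'→5' and pairing each base (A↔T, G↔C) gives the reverse complement directly.

5′-CCGGGGTTGTGTGAGATGAGGAAGACTGTACCTAAGTATAGGCGATCGACCTCGTGGATTAAATTTACCAAACTGC-3′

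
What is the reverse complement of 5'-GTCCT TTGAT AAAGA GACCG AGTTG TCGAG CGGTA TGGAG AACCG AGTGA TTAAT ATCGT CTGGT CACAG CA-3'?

5′-TGCTGTGACCAGACGATATTAATCACTCGGTTCTCCATACCGCTCGACAACTCGGTCTCTTTATCAAAGGAC-3′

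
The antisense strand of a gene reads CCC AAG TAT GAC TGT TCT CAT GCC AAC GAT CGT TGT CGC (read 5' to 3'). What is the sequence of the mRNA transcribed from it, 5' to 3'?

RNA polymerase reads the template 3'→5' and synthesizes mRNA 5'→3' by base-pairing (A→U, T→A, G↔C). The complement of the template is GGGTTCATACTGACAAGAGTACGGTTGCTAGCAACAGCG; antiparallel, so 5'→3' the coding strand is GCGACAACGATCGTTGGCATGAGAACAGTCATACTTGGG. Replace T with U for the mRNA.

5'-GCGACAACGAUCGUUGGCAUGAGAACAGUCAUACUUGGG-3'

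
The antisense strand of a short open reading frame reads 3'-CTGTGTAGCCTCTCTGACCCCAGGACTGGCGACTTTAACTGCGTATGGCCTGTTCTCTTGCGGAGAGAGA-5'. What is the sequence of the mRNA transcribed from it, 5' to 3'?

5'-GACACAUCGGAGAGACUGGGGUCCUGACCGCUGAAAUUGACGCAUACCGGACAAGAGAACGCCUCUCUCU-3'

Reading the template 3'→5' as shown, RNA polymerase pairs each base (A→U, T→A, G↔C) to build mRNA 5'→3' directly.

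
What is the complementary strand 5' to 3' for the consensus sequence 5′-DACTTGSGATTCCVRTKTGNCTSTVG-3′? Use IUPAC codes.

5'-CBASAGNCAMAYBGGAATCSCAAGTH-3'

Standard pairs A↔T, G↔C; ambiguity codes pair R↔Y, K↔M, S↔S, D↔H, V↔B, N↔N. Complement (HTGAACSCTAAGGBYAMACNGASABC), then reverse for 5'→3'.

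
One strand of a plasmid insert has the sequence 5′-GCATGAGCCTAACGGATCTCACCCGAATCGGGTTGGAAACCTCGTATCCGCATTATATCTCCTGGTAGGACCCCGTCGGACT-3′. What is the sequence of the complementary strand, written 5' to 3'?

5'-AGTCCGACGGGGTCCTACCAGGAGATATAATGCGGATACGAGGTTTCCAACCCGATTCGGGTGAGATCCGTTAGGCTCATGC-3'

The complement of GCATGAGCCTAACGGATCTCACCCGAATCGGGTTGGAAACCTCGTATCCGCATTATATCTCCTGGTAGGACCCCGTCGGACT is CGTACTCGGATTGCCTAGAGTGGGCTTAGCCCAACCTTTGGAGCATAGGCGTAATATAGAGGACCATCCTGGGGCAGCCTGA (A↔T, G↔C). DNA strands are antiparallel, so the complementary strand runs 3'→5'; reversing gives the 5'→3' form.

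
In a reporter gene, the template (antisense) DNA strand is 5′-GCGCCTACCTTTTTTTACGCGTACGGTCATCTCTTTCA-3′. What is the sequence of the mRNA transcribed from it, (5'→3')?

5'-UGAAAGAGAUGACCGUACGCGUAAAAAAAGGUAGGCGC-3'

The mRNA has the sequence of the coding strand (reverse complement of the template) with T→U. Reverse complement of GCGCCTACCTTTTTTTACGCGTACGGTCATCTCTTTCA is TGAAAGAGATGACCGTACGCGTAAAAAAAGGTAGGCGC; then T→U.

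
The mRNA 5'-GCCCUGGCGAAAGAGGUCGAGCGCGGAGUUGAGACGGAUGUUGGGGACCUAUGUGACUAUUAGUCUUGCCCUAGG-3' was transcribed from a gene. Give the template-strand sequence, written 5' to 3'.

5'-CCTAGGGCAAGACTAATAGTCACATAGGTCCCCAACATCCGTCTCAACTCCGCGCTCGACCTCTTTCGCCAGGGC-3'

Replace U with T to get the coding DNA strand: GCCCTGGCGAAAGAGGTCGAGCGCGGAGTTGAGACGGATGTTGGGGACCTATGTGACTATTAGTCTTGCCCTAGG. The template strand is its reverse complement (complement CGGGACCGCTTTCTCCAGCTCGCGCCTCAACTCTGCCTACAACCCCTGGATACACTGATAATCAGAACGGGATCC, then reverse).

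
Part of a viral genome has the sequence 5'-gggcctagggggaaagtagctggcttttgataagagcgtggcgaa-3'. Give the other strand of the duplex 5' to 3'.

The complement of GGGCCTAGGGGGAAAGTAGCTGGCTTTTGATAAGAGCGTGGCGAA is CCCGGATCCCCCTTTCATCGACCGAAAACTATTCTCGCACCGCTT (A↔T, G↔C). DNA strands are antiparallel, so the complementary strand runs 3'→5'; reversing gives the 5'→3' form.

5'-TTCGCCACGCTCTTATCAAAAGCCAGCTACTTTCCCCCTAGGCCC-3'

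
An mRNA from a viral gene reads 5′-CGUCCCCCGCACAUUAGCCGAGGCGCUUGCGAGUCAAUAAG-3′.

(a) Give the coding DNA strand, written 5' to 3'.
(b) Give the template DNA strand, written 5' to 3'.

(a) The coding strand matches the mRNA with U→T.
(b) The template strand is the reverse complement of the coding strand.

(a) 5'-CGTCCCCCGCACATTAGCCGAGGCGCTTGCGAGTCAATAAG-3'
(b) 5'-CTTATTGACTCGCAAGCGCCTCGGCTAATGTGCGGGGGACG-3'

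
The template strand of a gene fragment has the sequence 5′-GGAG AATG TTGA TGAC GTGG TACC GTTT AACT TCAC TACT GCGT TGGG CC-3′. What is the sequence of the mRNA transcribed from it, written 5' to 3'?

The mRNA has the sequence of the coding strand (reverse complement of the template) with T→U. Reverse complement of GGAGAATGTTGATGACGTGGTACCGTTTAACTTCACTACTGCGTTGGGCC is GGCCCAACGCAGTAGTGAAGTTAAACGGTACCACGTCATCAACATTCTCC; then T→U.

5'-GGCCCAACGCAGUAGUGAAGUUAAACGGUACCACGUCAUCAACAUUCUCC-3'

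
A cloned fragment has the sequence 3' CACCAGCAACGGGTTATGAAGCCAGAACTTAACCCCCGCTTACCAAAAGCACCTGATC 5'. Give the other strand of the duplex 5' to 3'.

5'-GTGGTCGTTGCCCAATACTTCGGTCTTGAATTGGGGGCGAATGGTTTTCGTGGACTAG-3'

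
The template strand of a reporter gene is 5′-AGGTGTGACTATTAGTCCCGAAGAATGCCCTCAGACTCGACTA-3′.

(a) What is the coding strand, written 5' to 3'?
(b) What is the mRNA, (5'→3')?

(a) The coding strand is the reverse complement of the template: complement TCCACACTGATAATCAGGGCTTCTTACGGGAGTCTGAGCTGAT, then reverse.
(b) mRNA has the coding-strand sequence with T→U.

(a) 5′-TAGTCGAGTCTGAGGGCATTCTTCGGGACTAATAGTCACACCT-3′
(b) 5'-UAGUCGAGUCUGAGGGCAUUCUUCGGGACUAAUAGUCACACCU-3'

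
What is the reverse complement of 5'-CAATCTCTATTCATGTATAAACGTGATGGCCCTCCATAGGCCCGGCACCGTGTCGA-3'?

Reading the sequence 3'→5' and pairing each base (A↔T, G↔C) gives the reverse complement directly.

5'-TCGACACGGTGCCGGGCCTATGGAGGGCCATCACGTTTATACATGAATAGAGATTG-3'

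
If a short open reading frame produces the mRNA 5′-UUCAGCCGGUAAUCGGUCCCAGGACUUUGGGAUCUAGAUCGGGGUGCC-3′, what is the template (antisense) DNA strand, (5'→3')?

Replace U with T to get the coding DNA strand: TTCAGCCGGTAATCGGTCCCAGGACTTTGGGATCTAGATCGGGGTGCC. The template strand is its reverse complement (complement AAGTCGGCCATTAGCCAGGGTCCTGAAACCCTAGATCTAGCCCCACGG, then reverse).

5'-GGCACCCCGATCTAGATCCCAAAGTCCTGGGACCGATTACCGGCTGAA-3'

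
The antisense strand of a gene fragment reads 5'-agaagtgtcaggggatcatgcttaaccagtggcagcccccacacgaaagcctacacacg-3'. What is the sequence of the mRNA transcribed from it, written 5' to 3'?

5'-CGUGUGUAGGCUUUCGUGUGGGGGCUGCCACUGGUUAAGCAUGAUCCCCUGACACUUCU-3'

The mRNA has the sequence of the coding strand (reverse complement of the template) with T→U. Reverse complement of AGAAGTGTCAGGGGATCATGCTTAACCAGTGGCAGCCCCCACACGAAAGCCTACACACG is CGTGTGTAGGCTTTCGTGTGGGGGCTGCCACTGGTTAAGCATGATCCCCTGACACTTCT; then T→U.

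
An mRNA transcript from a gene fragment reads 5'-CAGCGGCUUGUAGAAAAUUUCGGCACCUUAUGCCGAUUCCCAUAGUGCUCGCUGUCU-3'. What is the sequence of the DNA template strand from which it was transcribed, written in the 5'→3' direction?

5'-AGACAGCGAGCACTATGGGAATCGGCATAAGGTGCCGAAATTTTCTACAAGCCGCTG-3'

Replace U with T to get the coding DNA strand: CAGCGGCTTGTAGAAAATTTCGGCACCTTATGCCGATTCCCATAGTGCTCGCTGTCT. The template strand is its reverse complement (complement GTCGCCGAACATCTTTTAAAGCCGTGGAATACGGCTAAGGGTATCACGAGCGACAGA, then reverse).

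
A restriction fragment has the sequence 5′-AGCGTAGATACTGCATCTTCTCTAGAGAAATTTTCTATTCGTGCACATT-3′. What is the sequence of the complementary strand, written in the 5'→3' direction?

5′-AATGTGCACGAATAGAAAATTTCTCTAGAGAAGATGCAGTATCTACGCT-3′

Pairing A↔T and G↔C gives TCGCATCTATGACGTAGAAGAGATCTCTTTAAAAGATAAGCACGTGTAA, running 3'→5'. Reverse for the 5'→3' convention.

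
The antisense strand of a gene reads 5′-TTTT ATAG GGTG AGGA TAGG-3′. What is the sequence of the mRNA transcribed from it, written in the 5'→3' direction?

The mRNA has the sequence of the coding strand (reverse complement of the template) with T→U. Reverse complement of TTTTATAGGGTGAGGATAGG is CCTATCCTCACCCTATAAAA; then T→U.

5'-CCUAUCCUCACCCUAUAAAA-3'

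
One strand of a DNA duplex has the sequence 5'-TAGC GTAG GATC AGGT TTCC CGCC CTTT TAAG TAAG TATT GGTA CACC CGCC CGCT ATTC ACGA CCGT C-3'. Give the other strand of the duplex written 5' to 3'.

5'-GACGGTCGTGAATAGCGGGCGGGTGTACCAATACTTACTTAAAAGGGCGGGAAACCTGATCCTACGCTA-3'

The complement of TAGCGTAGGATCAGGTTTCCCGCCCTTTTAAGTAAGTATTGGTACACCCGCCCGCTATTCACGACCGTC is ATCGCATCCTAGTCCAAAGGGCGGGAAAATTCATTCATAACCATGTGGGCGGGCGATAAGTGCTGGCAG (A↔T, G↔C). DNA strands are antiparallel, so the complementary strand runs 3'→5'; reversing gives the 5'→3' form.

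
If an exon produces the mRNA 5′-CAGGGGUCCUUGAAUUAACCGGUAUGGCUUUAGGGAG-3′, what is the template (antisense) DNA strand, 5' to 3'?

5'-CTCCCTAAAGCCATACCGGTTAATTCAAGGACCCCTG-3'

Replace U with T to get the coding DNA strand: CAGGGGTCCTTGAATTAACCGGTATGGCTTTAGGGAG. The template strand is its reverse complement (complement GTCCCCAGGAACTTAATTGGCCATACCGAAATCCCTC, then reverse).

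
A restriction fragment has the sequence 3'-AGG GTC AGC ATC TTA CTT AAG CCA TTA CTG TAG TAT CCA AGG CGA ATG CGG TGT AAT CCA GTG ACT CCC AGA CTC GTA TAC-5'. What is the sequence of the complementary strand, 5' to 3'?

The strand is given 3'→5', so its complement runs 5'→3' in the same left-to-right order: pair each base A↔T, G↔C.

5'-TCCCAGTCGTAGAATGAATTCGGTAATGACATCATAGGTTCCGCTTACGCCACATTAGGTCACTGAGGGTCTGAGCATATG-3'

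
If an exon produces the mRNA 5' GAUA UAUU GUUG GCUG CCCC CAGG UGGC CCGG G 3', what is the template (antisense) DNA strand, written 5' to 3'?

5'-CCCGGGCCACCTGGGGGCAGCCAACAATATATC-3'

Replace U with T to get the coding DNA strand: GATATATTGTTGGCTGCCCCCAGGTGGCCCGGG. The template strand is its reverse complement (complement CTATATAACAACCGACGGGGGTCCACCGGGCCC, then reverse).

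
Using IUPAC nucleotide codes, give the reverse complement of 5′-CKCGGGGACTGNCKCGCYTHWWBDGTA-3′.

Standard pairs A↔T, G↔C; ambiguity codes pair Y↔R, K↔M, W↔W, B↔V, D↔H, N↔N. Complement (GMGCCCCTGACNGMGCGRADWWVHCAT), then reverse for 5'→3'.

5'-TACHVWWDARGCGMGNCAGTCCCCGMG-3'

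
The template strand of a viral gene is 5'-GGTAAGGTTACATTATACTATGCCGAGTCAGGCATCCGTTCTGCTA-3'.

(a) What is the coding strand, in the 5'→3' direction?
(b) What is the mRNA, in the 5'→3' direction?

(a) The coding strand is the reverse complement of the template: complement CCATTCCAATGTAATATGATACGGCTCAGTCCGTAGGCAAGACGAT, then reverse.
(b) mRNA has the coding-strand sequence with T→U.

(a) 5'-TAGCAGAACGGATGCCTGACTCGGCATAGTATAATGTAACCTTACC-3'
(b) 5'-UAGCAGAACGGAUGCCUGACUCGGCAUAGUAUAAUGUAACCUUACC-3'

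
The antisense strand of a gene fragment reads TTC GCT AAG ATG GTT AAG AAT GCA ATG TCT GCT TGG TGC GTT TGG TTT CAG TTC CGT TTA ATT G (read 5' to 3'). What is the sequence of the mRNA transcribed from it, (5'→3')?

RNA polymerase reads the template 3'→5' and synthesizes mRNA 5'→3' by base-pairing (A→U, T→A, G↔C). The complement of the template is AAGCGATTCTACCAATTCTTACGTTACAGACGAACCACGCAAACCAAAGTCAAGGCAAATTAAC; antiparallel, so 5'→3' the coding strand is CAATTAAACGGAACTGAAACCAAACGCACCAAGCAGACATTGCATTCTTAACCATCTTAGCGAA. Replace T with U for the mRNA.

5'-CAAUUAAACGGAACUGAAACCAAACGCACCAAGCAGACAUUGCAUUCUUAACCAUCUUAGCGAA-3'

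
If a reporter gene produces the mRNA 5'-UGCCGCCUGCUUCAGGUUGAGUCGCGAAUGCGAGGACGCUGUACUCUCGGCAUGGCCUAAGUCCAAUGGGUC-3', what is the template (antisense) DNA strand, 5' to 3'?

5'-GACCCATTGGACTTAGGCCATGCCGAGAGTACAGCGTCCTCGCATTCGCGACTCAACCTGAAGCAGGCGGCA-3'

Replace U with T to get the coding DNA strand: TGCCGCCTGCTTCAGGTTGAGTCGCGAATGCGAGGACGCTGTACTCTCGGCATGGCCTAAGTCCAATGGGTC. The template strand is its reverse complement (complement ACGGCGGACGAAGTCCAACTCAGCGCTTACGCTCCTGCGACATGAGAGCCGTACCGGATTCAGGTTACCCAG, then reverse).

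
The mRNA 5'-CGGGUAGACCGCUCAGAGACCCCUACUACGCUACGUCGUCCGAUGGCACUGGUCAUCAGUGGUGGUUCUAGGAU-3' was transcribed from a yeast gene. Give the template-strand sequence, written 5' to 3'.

Replace U with T to get the coding DNA strand: CGGGTAGACCGCTCAGAGACCCCTACTACGCTACGTCGTCCGATGGCACTGGTCATCAGTGGTGGTTCTAGGAT. The template strand is its reverse complement (complement GCCCATCTGGCGAGTCTCTGGGGATGATGCGATGCAGCAGGCTACCGTGACCAGTAGTCACCACCAAGATCCTA, then reverse).

5'-ATCCTAGAACCACCACTGATGACCAGTGCCATCGGACGACGTAGCGTAGTAGGGGTCTCTGAGCGGTCTACCCG-3'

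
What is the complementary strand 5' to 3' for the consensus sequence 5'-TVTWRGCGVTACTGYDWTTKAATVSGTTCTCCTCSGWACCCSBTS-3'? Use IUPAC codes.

5'-SAVSGGGTWCSGAGGAGAACSBATTMAAWHRCAGTABCGCYWABA-3'

Standard pairs A↔T, G↔C; ambiguity codes pair R↔Y, K↔M, W↔W, S↔S, B↔V, D↔H. Complement (ABAWYCGCBATGACRHWAAMTTABSCAAGAGGAGSCWTGGGSVAS), then reverse for 5'→3'.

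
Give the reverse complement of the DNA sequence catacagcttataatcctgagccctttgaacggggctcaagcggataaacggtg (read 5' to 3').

5'-CACCGTTTATCCGCTTGAGCCCCGTTCAAAGGGCTCAGGATTATAAGCTGTATG-3'

Reading the sequence 3'→5' and pairing each base (A↔T, G↔C) gives the reverse complement directly.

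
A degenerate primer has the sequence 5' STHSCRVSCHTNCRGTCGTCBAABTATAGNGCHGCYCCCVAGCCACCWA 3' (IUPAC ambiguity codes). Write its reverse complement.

5'-TWGGTGGCTBGGGRGCDGCNCTATAVTTVGACGACYGNADGSBYGSDAS-3'

Standard pairs A↔T, G↔C; ambiguity codes pair R↔Y, W↔W, S↔S, B↔V, H↔D, N↔N. Complement (SADSGYBSGDANGYCAGCAGVTTVATATCNCGDCGRGGGBTCGGTGGWT), then reverse for 5'→3'.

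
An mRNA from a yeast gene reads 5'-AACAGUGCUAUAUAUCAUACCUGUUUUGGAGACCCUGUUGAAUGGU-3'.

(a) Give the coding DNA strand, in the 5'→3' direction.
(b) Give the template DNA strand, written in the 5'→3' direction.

(a) 5'-AACAGTGCTATATATCATACCTGTTTTGGAGACCCTGTTGAATGGT-3'
(b) 5'-ACCATTCAACAGGGTCTCCAAAACAGGTATGATATATAGCACTGTT-3'

(a) The coding strand matches the mRNA with U→T.
(b) The template strand is the reverse complement of the coding strand.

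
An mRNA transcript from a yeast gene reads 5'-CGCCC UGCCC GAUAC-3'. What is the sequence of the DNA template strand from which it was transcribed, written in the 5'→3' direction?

5'-GTATCGGGCAGGGCG-3'

Replace U with T to get the coding DNA strand: CGCCCTGCCCGATAC. The template strand is its reverse complement (complement GCGGGACGGGCTATG, then reverse).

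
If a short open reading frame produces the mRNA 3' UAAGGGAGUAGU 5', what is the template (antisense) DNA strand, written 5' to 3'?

5'-ATTCCCTCATCA-3'

Written 5'→3' the mRNA is UGAUGAGGGAAU, so the coding DNA strand is TGATGAGGGAAT. The template is its reverse complement.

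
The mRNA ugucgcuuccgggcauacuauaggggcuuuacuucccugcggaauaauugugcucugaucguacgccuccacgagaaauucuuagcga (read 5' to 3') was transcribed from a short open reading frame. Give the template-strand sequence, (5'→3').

5′-TCGCTAAGAATTTCTCGTGGAGGCGTACGATCAGAGCACAATTATTCCGCAGGGAAGTAAAGCCCCTATAGTATGCCCGGAAGCGACA-3′

Replace U with T to get the coding DNA strand: TGTCGCTTCCGGGCATACTATAGGGGCTTTACTTCCCTGCGGAATAATTGTGCTCTGATCGTACGCCTCCACGAGAAATTCTTAGCGA. The template strand is its reverse complement (complement ACAGCGAAGGCCCGTATGATATCCCCGAAATGAAGGGACGCCTTATTAACACGAGACTAGCATGCGGAGGTGCTCTTTAAGAATCGCT, then reverse).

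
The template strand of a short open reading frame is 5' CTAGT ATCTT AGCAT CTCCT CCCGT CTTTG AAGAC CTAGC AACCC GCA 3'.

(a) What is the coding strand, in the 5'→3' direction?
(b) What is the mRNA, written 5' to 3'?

(a) 5'-TGCGGGTTGCTAGGTCTTCAAAGACGGGAGGAGATGCTAAGATACTAG-3'
(b) 5'-UGCGGGUUGCUAGGUCUUCAAAGACGGGAGGAGAUGCUAAGAUACUAG-3'

(a) The coding strand is the reverse complement of the template: complement GATCATAGAATCGTAGAGGAGGGCAGAAACTTCTGGATCGTTGGGCGT, then reverse.
(b) mRNA has the coding-strand sequence with T→U.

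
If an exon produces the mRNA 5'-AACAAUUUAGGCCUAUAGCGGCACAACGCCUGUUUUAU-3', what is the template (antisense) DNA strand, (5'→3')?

Replace U with T to get the coding DNA strand: AACAATTTAGGCCTATAGCGGCACAACGCCTGTTTTAT. The template strand is its reverse complement (complement TTGTTAAATCCGGATATCGCCGTGTTGCGGACAAAATA, then reverse).

5′-ATAAAACAGGCGTTGTGCCGCTATAGGCCTAAATTGTT-3′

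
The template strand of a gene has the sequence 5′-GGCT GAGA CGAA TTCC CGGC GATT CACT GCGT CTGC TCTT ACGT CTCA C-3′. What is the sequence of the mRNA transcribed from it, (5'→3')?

5'-GUGAGACGUAAGAGCAGACGCAGUGAAUCGCCGGGAAUUCGUCUCAGCC-3'

RNA polymerase reads the template 3'→5' and synthesizes mRNA 5'→3' by base-pairing (A→U, T→A, G↔C). The complement of the template is CCGACTCTGCTTAAGGGCCGCTAAGTGACGCAGACGAGAATGCAGAGTG; antiparallel, so 5'→3' the coding strand is GTGAGACGTAAGAGCAGACGCAGTGAATCGCCGGGAATTCGTCTCAGCC. Replace T with U for the mRNA.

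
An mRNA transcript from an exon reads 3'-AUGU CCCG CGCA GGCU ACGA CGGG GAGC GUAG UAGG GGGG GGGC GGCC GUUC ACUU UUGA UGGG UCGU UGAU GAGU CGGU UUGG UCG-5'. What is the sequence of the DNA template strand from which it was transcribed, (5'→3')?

5′-TACAGGGCGCGTCCGATGCTGCCCCTCGCATCATCCCCCCCCCGCCGGCAAGTGAAAACTACCCAGCAACTACTCAGCCAAACCAGC-3′

Written 5'→3' the mRNA is GCUGGUUUGGCUGAGUAGUUGCUGGGUAGUUUUCACUUGCCGGCGGGGGGGGGAUGAUGCGAGGGGCAGCAUCGGACGCGCCCUGUA, so the coding DNA strand is GCTGGTTTGGCTGAGTAGTTGCTGGGTAGTTTTCACTTGCCGGCGGGGGGGGGATGATGCGAGGGGCAGCATCGGACGCGCCCTGTA. The template is its reverse complement.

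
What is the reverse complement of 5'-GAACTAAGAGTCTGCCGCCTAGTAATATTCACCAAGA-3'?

5'-TCTTGGTGAATATTACTAGGCGGCAGACTCTTAGTTC-3'

Complement each base (A↔T, G↔C): CTTGATTCTCAGACGGCGGATCATTATAAGTGGTTCT. Then reverse.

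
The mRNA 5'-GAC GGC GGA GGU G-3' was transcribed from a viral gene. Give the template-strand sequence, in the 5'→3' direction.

5'-CACCTCCGCCGTC-3'

Replace U with T to get the coding DNA strand: GACGGCGGAGGTG. The template strand is its reverse complement (complement CTGCCGCCTCCAC, then reverse).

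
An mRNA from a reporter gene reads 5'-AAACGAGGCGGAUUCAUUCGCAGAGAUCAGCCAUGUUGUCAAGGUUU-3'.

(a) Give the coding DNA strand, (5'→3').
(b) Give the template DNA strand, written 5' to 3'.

(a) 5'-AAACGAGGCGGATTCATTCGCAGAGATCAGCCATGTTGTCAAGGTTT-3'
(b) 5'-AAACCTTGACAACATGGCTGATCTCTGCGAATGAATCCGCCTCGTTT-3'

(a) The coding strand matches the mRNA with U→T.
(b) The template strand is the reverse complement of the coding strand.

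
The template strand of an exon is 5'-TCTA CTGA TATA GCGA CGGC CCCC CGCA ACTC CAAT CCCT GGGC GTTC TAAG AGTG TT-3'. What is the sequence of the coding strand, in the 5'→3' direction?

The coding strand is complementary and antiparallel to the template: take the complement (A↔T, G↔C) and reverse.

5'-AACACTCTTAGAACGCCCAGGGATTGGAGTTGCGGGGGGCCGTCGCTATATCAGTAGA-3'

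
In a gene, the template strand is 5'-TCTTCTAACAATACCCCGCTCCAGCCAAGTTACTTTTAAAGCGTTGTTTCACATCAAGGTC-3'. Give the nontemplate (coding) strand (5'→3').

The coding strand is complementary and antiparallel to the template: take the complement (A↔T, G↔C) and reverse.

5'-GACCTTGATGTGAAACAACGCTTTAAAAGTAACTTGGCTGGAGCGGGGTATTGTTAGAAGA-3'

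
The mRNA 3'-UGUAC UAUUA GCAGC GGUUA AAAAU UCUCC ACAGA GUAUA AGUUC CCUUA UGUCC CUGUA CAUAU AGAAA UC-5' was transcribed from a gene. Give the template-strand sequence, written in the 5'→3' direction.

5'-ACATGATAATCGTCGCCAATTTTTAAGAGGTGTCTCATATTCAAGGGAATACAGGGACATGTATATCTTTAG-3'

Written 5'→3' the mRNA is CUAAAGAUAUACAUGUCCCUGUAUUCCCUUGAAUAUGAGACACCUCUUAAAAAUUGGCGACGAUUAUCAUGU, so the coding DNA strand is CTAAAGATATACATGTCCCTGTATTCCCTTGAATATGAGACACCTCTTAAAAATTGGCGACGATTATCATGT. The template is its reverse complement.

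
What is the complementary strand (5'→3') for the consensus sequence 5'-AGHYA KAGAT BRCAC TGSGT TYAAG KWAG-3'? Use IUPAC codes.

5'-CTWMCTTRAACSCAGTGYVATCTMTRDCT-3'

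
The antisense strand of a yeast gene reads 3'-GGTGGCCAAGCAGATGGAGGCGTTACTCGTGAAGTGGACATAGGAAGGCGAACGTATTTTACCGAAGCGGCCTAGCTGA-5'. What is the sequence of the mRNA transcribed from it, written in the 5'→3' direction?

Reading the template 3'→5' as shown, RNA polymerase pairs each base (A→U, T→A, G↔C) to build mRNA 5'→3' directly.

5'-CCACCGGUUCGUCUACCUCCGCAAUGAGCACUUCACCUGUAUCCUUCCGCUUGCAUAAAAUGGCUUCGCCGGAUCGACU-3'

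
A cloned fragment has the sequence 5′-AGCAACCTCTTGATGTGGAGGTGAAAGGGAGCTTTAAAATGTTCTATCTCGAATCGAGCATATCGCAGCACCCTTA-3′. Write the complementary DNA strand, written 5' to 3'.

5'-TAAGGGTGCTGCGATATGCTCGATTCGAGATAGAACATTTTAAAGCTCCCTTTCACCTCCACATCAAGAGGTTGCT-3'

The complement of AGCAACCTCTTGATGTGGAGGTGAAAGGGAGCTTTAAAATGTTCTATCTCGAATCGAGCATATCGCAGCACCCTTA is TCGTTGGAGAACTACACCTCCACTTTCCCTCGAAATTTTACAAGATAGAGCTTAGCTCGTATAGCGTCGTGGGAAT (A↔T, G↔C). DNA strands are antiparallel, so the complementary strand runs 3'→5'; reversing gives the 5'→3' form.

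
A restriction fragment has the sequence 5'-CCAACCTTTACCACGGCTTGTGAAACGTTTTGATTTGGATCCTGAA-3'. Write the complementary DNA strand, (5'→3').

5'-TTCAGGATCCAAATCAAAACGTTTCACAAGCCGTGGTAAAGGTTGG-3'

The complement of CCAACCTTTACCACGGCTTGTGAAACGTTTTGATTTGGATCCTGAA is GGTTGGAAATGGTGCCGAACACTTTGCAAAACTAAACCTAGGACTT (A↔T, G↔C). DNA strands are antiparallel, so the complementary strand runs 3'→5'; reversing gives the 5'→3' form.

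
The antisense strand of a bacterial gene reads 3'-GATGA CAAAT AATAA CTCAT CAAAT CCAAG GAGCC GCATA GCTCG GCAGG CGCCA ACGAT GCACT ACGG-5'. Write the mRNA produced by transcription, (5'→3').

Reading the template 3'→5' as shown, RNA polymerase pairs each base (A→U, T→A, G↔C) to build mRNA 5'→3' directly.

5'-CUACUGUUUAUUAUUGAGUAGUUUAGGUUCCUCGGCGUAUCGAGCCGUCCGCGGUUGCUACGUGAUGCC-3'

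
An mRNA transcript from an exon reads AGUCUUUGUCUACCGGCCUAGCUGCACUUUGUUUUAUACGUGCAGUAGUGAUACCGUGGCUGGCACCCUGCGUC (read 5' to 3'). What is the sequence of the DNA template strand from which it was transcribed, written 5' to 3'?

5′-GACGCAGGGTGCCAGCCACGGTATCACTACTGCACGTATAAAACAAAGTGCAGCTAGGCCGGTAGACAAAGACT-3′

Replace U with T to get the coding DNA strand: AGTCTTTGTCTACCGGCCTAGCTGCACTTTGTTTTATACGTGCAGTAGTGATACCGTGGCTGGCACCCTGCGTC. The template strand is its reverse complement (complement TCAGAAACAGATGGCCGGATCGACGTGAAACAAAATATGCACGTCATCACTATGGCACCGACCGTGGGACGCAG, then reverse).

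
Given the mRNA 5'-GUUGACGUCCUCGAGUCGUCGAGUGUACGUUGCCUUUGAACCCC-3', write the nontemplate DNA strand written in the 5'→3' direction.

The coding DNA strand has the same 5'→3' sequence as the mRNA with U replaced by T.

5'-GTTGACGTCCTCGAGTCGTCGAGTGTACGTTGCCTTTGAACCCC-3'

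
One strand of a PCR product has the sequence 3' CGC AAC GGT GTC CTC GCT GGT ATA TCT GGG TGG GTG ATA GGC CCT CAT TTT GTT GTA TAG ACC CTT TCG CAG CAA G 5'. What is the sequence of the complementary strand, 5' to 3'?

5'-GCGTTGCCACAGGAGCGACCATATAGACCCACCCACTATCCGGGAGTAAAACAACATATCTGGGAAAGCGTCGTTC-3'

The strand is given 3'→5', so its complement runs 5'→3' in the same left-to-right order: pair each base A↔T, G↔C.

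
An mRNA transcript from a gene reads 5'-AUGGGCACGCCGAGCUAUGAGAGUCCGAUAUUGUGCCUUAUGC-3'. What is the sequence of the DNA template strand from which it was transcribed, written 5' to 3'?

Replace U with T to get the coding DNA strand: ATGGGCACGCCGAGCTATGAGAGTCCGATATTGTGCCTTATGC. The template strand is its reverse complement (complement TACCCGTGCGGCTCGATACTCTCAGGCTATAACACGGAATACG, then reverse).

5'-GCATAAGGCACAATATCGGACTCTCATAGCTCGGCGTGCCCAT-3'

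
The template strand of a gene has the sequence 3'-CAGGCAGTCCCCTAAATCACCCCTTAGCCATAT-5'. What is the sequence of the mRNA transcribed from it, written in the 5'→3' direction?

5'-GUCCGUCAGGGGAUUUAGUGGGGAAUCGGUAUA-3'

Reading the template 3'→5' as shown, RNA polymerase pairs each base (A→U, T→A, G↔C) to build mRNA 5'→3' directly.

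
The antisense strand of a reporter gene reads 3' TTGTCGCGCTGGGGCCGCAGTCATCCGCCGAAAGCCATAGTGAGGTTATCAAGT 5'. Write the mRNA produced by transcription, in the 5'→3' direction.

5'-AACAGCGCGACCCCGGCGUCAGUAGGCGGCUUUCGGUAUCACUCCAAUAGUUCA-3'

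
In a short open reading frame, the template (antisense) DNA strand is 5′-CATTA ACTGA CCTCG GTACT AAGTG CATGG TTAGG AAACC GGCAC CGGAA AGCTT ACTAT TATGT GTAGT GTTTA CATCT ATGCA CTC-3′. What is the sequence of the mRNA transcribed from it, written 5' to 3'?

RNA polymerase reads the template 3'→5' and synthesizes mRNA 5'→3' by base-pairing (A→U, T→A, G↔C). The complement of the template is GTAATTGACTGGAGCCATGATTCACGTACCAATCCTTTGGCCGTGGCCTTTCGAATGATAATACACATCACAAATGTAGATACGTGAG; antiparallel, so 5'→3' the coding strand is GAGTGCATAGATGTAAACACTACACATAATAGTAAGCTTTCCGGTGCCGGTTTCCTAACCATGCACTTAGTACCGAGGTCAGTTAATG. Replace T with U for the mRNA.

5′-GAGUGCAUAGAUGUAAACACUACACAUAAUAGUAAGCUUUCCGGUGCCGGUUUCCUAACCAUGCACUUAGUACCGAGGUCAGUUAAUG-3′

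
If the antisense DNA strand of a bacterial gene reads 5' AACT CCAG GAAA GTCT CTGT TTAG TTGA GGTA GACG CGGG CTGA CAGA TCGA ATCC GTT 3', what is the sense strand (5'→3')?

5′-AACGGATTCGATCTGTCAGCCCGCGTCTACCTCAACTAAACAGAGACTTTCCTGGAGTT-3′

The coding strand is complementary and antiparallel to the template: take the complement (A↔T, G↔C) and reverse.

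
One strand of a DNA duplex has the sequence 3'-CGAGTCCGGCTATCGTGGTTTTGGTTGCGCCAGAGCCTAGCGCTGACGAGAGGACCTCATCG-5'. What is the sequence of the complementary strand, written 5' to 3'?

The strand is given 3'→5', so its complement runs 5'→3' in the same left-to-right order: pair each base A↔T, G↔C.

5'-GCTCAGGCCGATAGCACCAAAACCAACGCGGTCTCGGATCGCGACTGCTCTCCTGGAGTAGC-3'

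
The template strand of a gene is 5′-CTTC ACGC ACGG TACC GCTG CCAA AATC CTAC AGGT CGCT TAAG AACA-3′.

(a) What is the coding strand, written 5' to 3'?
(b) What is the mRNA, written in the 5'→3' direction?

(a) The coding strand is the reverse complement of the template: complement GAAGTGCGTGCCATGGCGACGGTTTTAGGATGTCCAGCGAATTCTTGT, then reverse.
(b) mRNA has the coding-strand sequence with T→U.

(a) 5'-TGTTCTTAAGCGACCTGTAGGATTTTGGCAGCGGTACCGTGCGTGAAG-3'
(b) 5'-UGUUCUUAAGCGACCUGUAGGAUUUUGGCAGCGGUACCGUGCGUGAAG-3'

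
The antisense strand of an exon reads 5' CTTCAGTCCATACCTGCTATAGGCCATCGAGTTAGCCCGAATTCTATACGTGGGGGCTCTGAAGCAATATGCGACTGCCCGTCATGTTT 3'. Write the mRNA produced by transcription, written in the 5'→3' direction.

5'-AAACAUGACGGGCAGUCGCAUAUUGCUUCAGAGCCCCCACGUAUAGAAUUCGGGCUAACUCGAUGGCCUAUAGCAGGUAUGGACUGAAG-3'

RNA polymerase reads the template 3'→5' and synthesizes mRNA 5'→3' by base-pairing (A→U, T→A, G↔C). The complement of the template is GAAGTCAGGTATGGACGATATCCGGTAGCTCAATCGGGCTTAAGATATGCACCCCCGAGACTTCGTTATACGCTGACGGGCAGTACAAA; antiparallel, so 5'→3' the coding strand is AAACATGACGGGCAGTCGCATATTGCTTCAGAGCCCCCACGTATAGAATTCGGGCTAACTCGATGGCCTATAGCAGGTATGGACTGAAG. Replace T with U for the mRNA.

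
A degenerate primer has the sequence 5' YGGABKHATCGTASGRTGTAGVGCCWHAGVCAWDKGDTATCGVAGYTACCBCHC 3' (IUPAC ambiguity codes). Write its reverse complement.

Standard pairs A↔T, G↔C; ambiguity codes pair R↔Y, K↔M, W↔W, S↔S, B↔V, D↔H. Complement (RCCTVMDTAGCATSCYACATCBCGGWDTCBGTWHMCHATAGCBTCRATGGVGDG), then reverse for 5'→3'.

5'-GDGVGGTARCTBCGATAHCMHWTGBCTDWGGCBCTACAYCSTACGATDMVTCCR-3'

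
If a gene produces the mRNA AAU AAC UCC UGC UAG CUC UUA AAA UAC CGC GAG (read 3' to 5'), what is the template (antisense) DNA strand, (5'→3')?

5′-TTATTGAGGACGATCGAGAATTTTATGGCGCTC-3′

Written 5'→3' the mRNA is GAGCGCCAUAAAAUUCUCGAUCGUCCUCAAUAA, so the coding DNA strand is GAGCGCCATAAAATTCTCGATCGTCCTCAATAA. The template is its reverse complement.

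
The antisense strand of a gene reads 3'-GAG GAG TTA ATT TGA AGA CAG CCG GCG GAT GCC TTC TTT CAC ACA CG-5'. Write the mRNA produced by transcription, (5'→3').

5'-CUCCUCAAUUAAACUUCUGUCGGCCGCCUACGGAAGAAAGUGUGUGC-3'

Reading the template 3'→5' as shown, RNA polymerase pairs each base (A→U, T→A, G↔C) to build mRNA 5'→3' directly.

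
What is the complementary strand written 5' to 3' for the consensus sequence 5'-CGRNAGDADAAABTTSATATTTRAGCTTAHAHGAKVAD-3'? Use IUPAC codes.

5'-HTBMTCDTDTAAGCTYAAATATSAAVTTTHTHCTNYCG-3'

Standard pairs A↔T, G↔C; ambiguity codes pair R↔Y, K↔M, S↔S, B↔V, D↔H, N↔N. Complement (GCYNTCHTHTTTVAASTATAAAYTCGAATDTDCTMBTH), then reverse for 5'→3'.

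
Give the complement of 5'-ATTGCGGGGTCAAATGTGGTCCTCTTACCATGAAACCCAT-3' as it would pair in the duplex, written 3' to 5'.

3'-TAACGCCCCAGTTTACACCAGGAGAATGGTACTTTGGGTA-5'

Base-pairing A↔T, G↔C gives the complement. The complementary strand is antiparallel, so paired with a 5'→3' strand it runs 3'→5'.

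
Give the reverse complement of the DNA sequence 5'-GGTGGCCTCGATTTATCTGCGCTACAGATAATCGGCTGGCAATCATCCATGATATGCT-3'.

5'-AGCATATCATGGATGATTGCCAGCCGATTATCTGTAGCGCAGATAAATCGAGGCCACC-3'

Complement each base (A↔T, G↔C): CCACCGGAGCTAAATAGACGCGATGTCTATTAGCCGACCGTTAGTAGGTACTATACGA. Then reverse.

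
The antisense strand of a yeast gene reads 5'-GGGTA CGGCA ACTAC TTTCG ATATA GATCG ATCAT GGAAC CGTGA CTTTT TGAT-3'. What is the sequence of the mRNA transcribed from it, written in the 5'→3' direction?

5'-AUCAAAAAGUCACGGUUCCAUGAUCGAUCUAUAUCGAAAGUAGUUGCCGUACCC-3'

The mRNA has the sequence of the coding strand (reverse complement of the template) with T→U. Reverse complement of GGGTACGGCAACTACTTTCGATATAGATCGATCATGGAACCGTGACTTTTTGAT is ATCAAAAAGTCACGGTTCCATGATCGATCTATATCGAAAGTAGTTGCCGTACCC; then T→U.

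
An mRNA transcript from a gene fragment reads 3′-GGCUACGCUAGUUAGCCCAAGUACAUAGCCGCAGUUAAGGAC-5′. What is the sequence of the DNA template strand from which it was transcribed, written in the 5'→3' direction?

5'-CCGATGCGATCAATCGGGTTCATGTATCGGCGTCAATTCCTG-3'

Written 5'→3' the mRNA is CAGGAAUUGACGCCGAUACAUGAACCCGAUUGAUCGCAUCGG, so the coding DNA strand is CAGGAATTGACGCCGATACATGAACCCGATTGATCGCATCGG. The template is its reverse complement.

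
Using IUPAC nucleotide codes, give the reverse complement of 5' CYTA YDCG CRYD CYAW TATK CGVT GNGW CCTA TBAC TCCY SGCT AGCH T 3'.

Standard pairs A↔T, G↔C; ambiguity codes pair R↔Y, K↔M, W↔W, S↔S, B↔V, D↔H, N↔N. Complement (GRATRHGCGYRHGRTWATAMGCBACNCWGGATAVTGAGGRSCGATCGDA), then reverse for 5'→3'.

5'-ADGCTAGCSRGGAGTVATAGGWCNCABCGMATAWTRGHRYGCGHRTARG-3'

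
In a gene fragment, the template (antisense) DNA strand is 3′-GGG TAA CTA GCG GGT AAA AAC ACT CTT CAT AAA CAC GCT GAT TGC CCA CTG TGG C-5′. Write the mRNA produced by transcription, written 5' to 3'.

Reading the template 3'→5' as shown, RNA polymerase pairs each base (A→U, T→A, G↔C) to build mRNA 5'→3' directly.

5'-CCCAUUGAUCGCCCAUUUUUGUGAGAAGUAUUUGUGCGACUAACGGGUGACACCG-3'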